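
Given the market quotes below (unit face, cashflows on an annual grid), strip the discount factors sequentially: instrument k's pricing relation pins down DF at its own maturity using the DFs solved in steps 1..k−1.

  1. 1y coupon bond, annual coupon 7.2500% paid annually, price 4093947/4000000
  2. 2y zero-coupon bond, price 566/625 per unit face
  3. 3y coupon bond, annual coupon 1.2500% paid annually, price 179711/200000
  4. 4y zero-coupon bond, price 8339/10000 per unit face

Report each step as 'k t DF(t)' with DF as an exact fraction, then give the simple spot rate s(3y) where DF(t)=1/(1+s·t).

1 1 9543/10000
2 2 566/625
3 3 1729/2000
4 4 8339/10000
s(3y) = (1/(1729/2000) − 1)/(3) = 271/5187 ≈ 5.2246%

step 1 [1y] bond c/1=29/400: DF=(4093947/4000000 − 29/400·(0))/(1+29/400) = 9543/10000 ≈ 0.954300
step 2 [2y] zero: DF = P = 566/625 ≈ 0.905600
step 3 [3y] bond c/1=1/80: DF=(179711/200000 − 1/80·(0.954300+0.905600))/(1+1/80) = 1729/2000 ≈ 0.864500
step 4 [4y] zero: DF = P = 8339/10000 ≈ 0.833900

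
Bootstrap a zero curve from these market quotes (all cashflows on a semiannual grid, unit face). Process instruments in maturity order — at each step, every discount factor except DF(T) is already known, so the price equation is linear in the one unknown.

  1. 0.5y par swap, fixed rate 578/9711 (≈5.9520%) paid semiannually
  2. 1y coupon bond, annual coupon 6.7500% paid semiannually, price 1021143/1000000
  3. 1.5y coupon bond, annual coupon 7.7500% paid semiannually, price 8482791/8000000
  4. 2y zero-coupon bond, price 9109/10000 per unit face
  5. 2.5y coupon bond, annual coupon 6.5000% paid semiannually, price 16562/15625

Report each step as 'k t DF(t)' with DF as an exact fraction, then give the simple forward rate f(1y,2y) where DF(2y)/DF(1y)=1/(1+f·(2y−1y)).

step 1 [0.5y] swap r/2=289/9711: DF=(1 − 289/9711·(0))/(1+289/9711) = 9711/10000 ≈ 0.971100
step 2 [1y] bond c/2=27/800: DF=(1021143/1000000 − 27/800·(0.971100))/(1+27/800) = 9561/10000 ≈ 0.956100
step 3 [1.5y] bond c/2=31/800: DF=(8482791/8000000 − 31/800·(0.971100+0.956100))/(1+31/800) = 9489/10000 ≈ 0.948900
step 4 [2y] zero: DF = P = 9109/10000 ≈ 0.910900
step 5 [2.5y] bond c/2=13/400: DF=(16562/15625 − 13/400·(0.971100+0.956100+0.948900+0.910900))/(1+13/400) = 4537/5000 ≈ 0.907400

1 1/2 9711/10000
2 1 9561/10000
3 3/2 9489/10000
4 2 9109/10000
5 5/2 4537/5000
f(1y,2y) = ((9561/10000)/(9109/10000) − 1)/(1) = 452/9109 ≈ 4.9621%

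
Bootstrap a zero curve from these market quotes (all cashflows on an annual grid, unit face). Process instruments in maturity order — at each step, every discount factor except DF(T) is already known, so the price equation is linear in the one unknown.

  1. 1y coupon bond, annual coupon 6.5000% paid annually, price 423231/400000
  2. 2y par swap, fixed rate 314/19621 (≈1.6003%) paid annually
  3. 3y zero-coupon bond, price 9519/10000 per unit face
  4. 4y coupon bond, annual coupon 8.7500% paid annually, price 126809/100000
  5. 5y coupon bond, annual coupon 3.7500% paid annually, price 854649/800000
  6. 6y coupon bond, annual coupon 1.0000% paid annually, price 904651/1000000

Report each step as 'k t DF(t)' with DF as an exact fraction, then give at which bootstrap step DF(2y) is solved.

1 1 1987/2000
2 2 4843/5000
3 3 9519/10000
4 4 2329/2500
5 5 8907/10000
6 6 1061/1250
DF(2y) is solved at step 2

step 1 [1y] bond c/1=13/200: DF=(423231/400000 − 13/200·(0))/(1+13/200) = 1987/2000 ≈ 0.993500
step 2 [2y] swap r/1=314/19621: DF=(1 − 314/19621·(0.993500))/(1+314/19621) = 4843/5000 ≈ 0.968600
step 3 [3y] zero: DF = P = 9519/10000 ≈ 0.951900
step 4 [4y] bond c/1=7/80: DF=(126809/100000 − 7/80·(0.993500+0.968600+0.951900))/(1+7/80) = 2329/2500 ≈ 0.931600
step 5 [5y] bond c/1=3/80: DF=(854649/800000 − 3/80·(0.993500+0.968600+0.951900+0.931600))/(1+3/80) = 8907/10000 ≈ 0.890700
step 6 [6y] bond c/1=1/100: DF=(904651/1000000 − 1/100·(0.993500+0.968600+0.951900+0.931600+0.890700))/(1+1/100) = 1061/1250 ≈ 0.848800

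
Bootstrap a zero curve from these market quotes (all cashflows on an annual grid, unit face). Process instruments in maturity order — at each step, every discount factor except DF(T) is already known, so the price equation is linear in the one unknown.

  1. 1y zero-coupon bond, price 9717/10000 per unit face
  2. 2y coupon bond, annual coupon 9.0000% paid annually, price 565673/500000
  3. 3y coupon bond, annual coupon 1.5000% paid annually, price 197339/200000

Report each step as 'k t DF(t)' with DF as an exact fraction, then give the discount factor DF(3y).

1 1 9717/10000
2 2 9577/10000
3 3 2359/2500
DF(3y) = 2359/2500 ≈ 0.943600

step 1 [1y] zero: DF = P = 9717/10000 ≈ 0.971700
step 2 [2y] bond c/1=9/100: DF=(565673/500000 − 9/100·(0.971700))/(1+9/100) = 9577/10000 ≈ 0.957700
step 3 [3y] bond c/1=3/200: DF=(197339/200000 − 3/200·(0.971700+0.957700))/(1+3/200) = 2359/2500 ≈ 0.943600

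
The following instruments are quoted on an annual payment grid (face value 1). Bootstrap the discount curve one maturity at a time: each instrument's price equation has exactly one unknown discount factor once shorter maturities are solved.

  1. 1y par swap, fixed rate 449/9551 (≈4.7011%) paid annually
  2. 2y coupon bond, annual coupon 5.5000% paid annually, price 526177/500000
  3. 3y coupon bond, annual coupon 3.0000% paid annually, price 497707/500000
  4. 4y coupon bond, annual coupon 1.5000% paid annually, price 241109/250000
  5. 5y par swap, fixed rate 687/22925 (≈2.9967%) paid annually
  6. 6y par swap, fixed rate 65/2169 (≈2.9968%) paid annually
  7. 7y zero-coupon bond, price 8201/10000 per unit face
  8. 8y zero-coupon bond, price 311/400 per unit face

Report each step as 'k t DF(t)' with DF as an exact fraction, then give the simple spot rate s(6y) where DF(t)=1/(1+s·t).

step 1 [1y] swap r/1=449/9551: DF=(1 − 449/9551·(0))/(1+449/9551) = 9551/10000 ≈ 0.955100
step 2 [2y] bond c/1=11/200: DF=(526177/500000 − 11/200·(0.955100))/(1+11/200) = 9477/10000 ≈ 0.947700
step 3 [3y] bond c/1=3/100: DF=(497707/500000 − 3/100·(0.955100+0.947700))/(1+3/100) = 911/1000 ≈ 0.911000
step 4 [4y] bond c/1=3/200: DF=(241109/250000 − 3/200·(0.955100+0.947700+0.911000))/(1+3/200) = 4543/5000 ≈ 0.908600
step 5 [5y] swap r/1=687/22925: DF=(1 − 687/22925·(0.955100+0.947700+0.911000+0.908600))/(1+687/22925) = 4313/5000 ≈ 0.862600
step 6 [6y] swap r/1=65/2169: DF=(1 − 65/2169·(0.955100+0.947700+0.911000+0.908600+0.862600))/(1+65/2169) = 67/80 ≈ 0.837500
step 7 [7y] zero: DF = P = 8201/10000 ≈ 0.820100
step 8 [8y] zero: DF = P = 311/400 ≈ 0.777500

1 1 9551/10000
2 2 9477/10000
3 3 911/1000
4 4 4543/5000
5 5 4313/5000
6 6 67/80
7 7 8201/10000
8 8 311/400
s(6y) = (1/(67/80) − 1)/(6) = 13/402 ≈ 3.2338%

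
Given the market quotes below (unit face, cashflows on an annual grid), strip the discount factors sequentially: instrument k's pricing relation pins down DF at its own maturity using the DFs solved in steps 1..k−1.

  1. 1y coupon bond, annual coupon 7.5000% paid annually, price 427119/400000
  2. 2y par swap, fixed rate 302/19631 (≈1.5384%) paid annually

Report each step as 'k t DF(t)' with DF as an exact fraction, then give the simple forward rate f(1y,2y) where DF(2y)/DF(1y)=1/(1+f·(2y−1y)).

1 1 9933/10000
2 2 4849/5000
f(1y,2y) = ((9933/10000)/(4849/5000) − 1)/(1) = 235/9698 ≈ 2.4232%

step 1 [1y] bond c/1=3/40: DF=(427119/400000 − 3/40·(0))/(1+3/40) = 9933/10000 ≈ 0.993300
step 2 [2y] swap r/1=302/19631: DF=(1 − 302/19631·(0.993300))/(1+302/19631) = 4849/5000 ≈ 0.969800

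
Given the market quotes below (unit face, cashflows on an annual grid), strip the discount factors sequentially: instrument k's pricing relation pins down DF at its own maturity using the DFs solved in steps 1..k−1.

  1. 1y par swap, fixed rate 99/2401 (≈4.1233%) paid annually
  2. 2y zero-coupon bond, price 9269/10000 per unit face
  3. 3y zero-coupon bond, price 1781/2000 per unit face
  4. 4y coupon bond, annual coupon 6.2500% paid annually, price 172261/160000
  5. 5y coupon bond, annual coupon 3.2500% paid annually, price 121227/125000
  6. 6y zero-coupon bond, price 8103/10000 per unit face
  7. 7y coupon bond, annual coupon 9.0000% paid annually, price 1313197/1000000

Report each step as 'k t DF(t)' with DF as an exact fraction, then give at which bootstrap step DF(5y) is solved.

step 1 [1y] swap r/1=99/2401: DF=(1 − 99/2401·(0))/(1+99/2401) = 2401/2500 ≈ 0.960400
step 2 [2y] zero: DF = P = 9269/10000 ≈ 0.926900
step 3 [3y] zero: DF = P = 1781/2000 ≈ 0.890500
step 4 [4y] bond c/1=1/16: DF=(172261/160000 − 1/16·(0.960400+0.926900+0.890500))/(1+1/16) = 8499/10000 ≈ 0.849900
step 5 [5y] bond c/1=13/400: DF=(121227/125000 − 13/400·(0.960400+0.926900+0.890500+0.849900))/(1+13/400) = 8251/10000 ≈ 0.825100
step 6 [6y] zero: DF = P = 8103/10000 ≈ 0.810300
step 7 [7y] bond c/1=9/100: DF=(1313197/1000000 − 9/100·(0.960400+0.926900+0.890500+0.849900+0.825100+0.810300))/(1+9/100) = 3851/5000 ≈ 0.770200

1 1 2401/2500
2 2 9269/10000
3 3 1781/2000
4 4 8499/10000
5 5 8251/10000
6 6 8103/10000
7 7 3851/5000
DF(5y) is solved at step 5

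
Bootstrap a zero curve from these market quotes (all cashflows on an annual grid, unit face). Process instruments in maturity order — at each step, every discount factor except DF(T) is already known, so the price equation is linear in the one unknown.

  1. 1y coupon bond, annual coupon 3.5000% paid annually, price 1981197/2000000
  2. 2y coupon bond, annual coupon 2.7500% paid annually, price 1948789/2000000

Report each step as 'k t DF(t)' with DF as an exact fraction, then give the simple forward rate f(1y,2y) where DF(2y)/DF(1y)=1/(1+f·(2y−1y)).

1 1 9571/10000
2 2 9227/10000
f(1y,2y) = ((9571/10000)/(9227/10000) − 1)/(1) = 344/9227 ≈ 3.7282%

step 1 [1y] bond c/1=7/200: DF=(1981197/2000000 − 7/200·(0))/(1+7/200) = 9571/10000 ≈ 0.957100
step 2 [2y] bond c/1=11/400: DF=(1948789/2000000 − 11/400·(0.957100))/(1+11/400) = 9227/10000 ≈ 0.922700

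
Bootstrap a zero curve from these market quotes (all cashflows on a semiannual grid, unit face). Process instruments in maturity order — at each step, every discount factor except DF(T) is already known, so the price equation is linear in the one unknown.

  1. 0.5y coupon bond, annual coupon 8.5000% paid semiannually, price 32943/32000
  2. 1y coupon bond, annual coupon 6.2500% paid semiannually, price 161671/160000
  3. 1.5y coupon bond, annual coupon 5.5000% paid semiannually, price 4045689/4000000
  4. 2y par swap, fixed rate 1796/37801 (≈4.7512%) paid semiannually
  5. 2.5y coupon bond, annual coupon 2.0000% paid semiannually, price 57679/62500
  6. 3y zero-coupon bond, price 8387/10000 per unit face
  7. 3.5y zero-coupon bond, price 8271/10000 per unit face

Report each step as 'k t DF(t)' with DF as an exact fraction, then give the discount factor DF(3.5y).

1 1/2 79/80
2 1 9499/10000
3 3/2 373/400
4 2 4551/5000
5 5/2 8763/10000
6 3 8387/10000
7 7/2 8271/10000
DF(3.5y) = 8271/10000 ≈ 0.827100

step 1 [0.5y] bond c/2=17/400: DF=(32943/32000 − 17/400·(0))/(1+17/400) = 79/80 ≈ 0.987500
step 2 [1y] bond c/2=1/32: DF=(161671/160000 − 1/32·(0.987500))/(1+1/32) = 9499/10000 ≈ 0.949900
step 3 [1.5y] bond c/2=11/400: DF=(4045689/4000000 − 11/400·(0.987500+0.949900))/(1+11/400) = 373/400 ≈ 0.932500
step 4 [2y] swap r/2=898/37801: DF=(1 − 898/37801·(0.987500+0.949900+0.932500))/(1+898/37801) = 4551/5000 ≈ 0.910200
step 5 [2.5y] bond c/2=1/100: DF=(57679/62500 − 1/100·(0.987500+0.949900+0.932500+0.910200))/(1+1/100) = 8763/10000 ≈ 0.876300
step 6 [3y] zero: DF = P = 8387/10000 ≈ 0.838700
step 7 [3.5y] zero: DF = P = 8271/10000 ≈ 0.827100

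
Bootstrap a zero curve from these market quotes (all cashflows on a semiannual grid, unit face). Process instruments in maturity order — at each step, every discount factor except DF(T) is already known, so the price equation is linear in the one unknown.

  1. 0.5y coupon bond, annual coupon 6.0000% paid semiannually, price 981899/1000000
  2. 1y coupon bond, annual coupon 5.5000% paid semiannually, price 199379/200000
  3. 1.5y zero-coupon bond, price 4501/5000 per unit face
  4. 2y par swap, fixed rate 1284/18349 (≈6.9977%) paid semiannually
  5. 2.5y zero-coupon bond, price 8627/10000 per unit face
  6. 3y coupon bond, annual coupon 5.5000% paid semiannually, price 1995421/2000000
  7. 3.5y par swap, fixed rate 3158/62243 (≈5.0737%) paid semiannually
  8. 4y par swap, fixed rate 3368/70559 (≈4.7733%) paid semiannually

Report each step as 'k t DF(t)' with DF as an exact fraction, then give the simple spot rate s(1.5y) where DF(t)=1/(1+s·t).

1 1/2 9533/10000
2 1 9447/10000
3 3/2 4501/5000
4 2 2179/2500
5 5/2 8627/10000
6 3 8497/10000
7 7/2 8421/10000
8 4 2079/2500
s(1.5y) = (1/(4501/5000) − 1)/(3/2) = 998/13503 ≈ 7.3910%

step 1 [0.5y] bond c/2=3/100: DF=(981899/1000000 − 3/100·(0))/(1+3/100) = 9533/10000 ≈ 0.953300
step 2 [1y] bond c/2=11/400: DF=(199379/200000 − 11/400·(0.953300))/(1+11/400) = 9447/10000 ≈ 0.944700
step 3 [1.5y] zero: DF = P = 4501/5000 ≈ 0.900200
step 4 [2y] swap r/2=642/18349: DF=(1 − 642/18349·(0.953300+0.944700+0.900200))/(1+642/18349) = 2179/2500 ≈ 0.871600
step 5 [2.5y] zero: DF = P = 8627/10000 ≈ 0.862700
step 6 [3y] bond c/2=11/400: DF=(1995421/2000000 − 11/400·(0.953300+0.944700+0.900200+0.871600+0.862700))/(1+11/400) = 8497/10000 ≈ 0.849700
step 7 [3.5y] swap r/2=1579/62243: DF=(1 − 1579/62243·(0.953300+0.944700+0.900200+0.871600+0.862700+0.849700))/(1+1579/62243) = 8421/10000 ≈ 0.842100
step 8 [4y] swap r/2=1684/70559: DF=(1 − 1684/70559·(0.953300+0.944700+0.900200+0.871600+0.862700+0.849700+0.842100))/(1+1684/70559) = 2079/2500 ≈ 0.831600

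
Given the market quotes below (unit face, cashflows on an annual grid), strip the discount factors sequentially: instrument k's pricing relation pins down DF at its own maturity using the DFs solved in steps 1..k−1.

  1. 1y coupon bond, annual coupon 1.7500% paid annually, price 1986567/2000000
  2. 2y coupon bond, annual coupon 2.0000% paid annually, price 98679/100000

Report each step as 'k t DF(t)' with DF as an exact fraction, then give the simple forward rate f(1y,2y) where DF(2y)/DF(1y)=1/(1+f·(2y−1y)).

1 1 4881/5000
2 2 9483/10000
f(1y,2y) = ((4881/5000)/(9483/10000) − 1)/(1) = 93/3161 ≈ 2.9421%

step 1 [1y] bond c/1=7/400: DF=(1986567/2000000 − 7/400·(0))/(1+7/400) = 4881/5000 ≈ 0.976200
step 2 [2y] bond c/1=1/50: DF=(98679/100000 − 1/50·(0.976200))/(1+1/50) = 9483/10000 ≈ 0.948300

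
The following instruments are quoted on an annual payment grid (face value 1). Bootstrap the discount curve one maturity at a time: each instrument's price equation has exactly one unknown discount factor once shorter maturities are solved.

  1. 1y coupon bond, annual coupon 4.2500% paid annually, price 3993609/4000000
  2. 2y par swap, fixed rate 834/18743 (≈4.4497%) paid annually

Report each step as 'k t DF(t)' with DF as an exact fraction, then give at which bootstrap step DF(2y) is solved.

1 1 9577/10000
2 2 4583/5000
DF(2y) is solved at step 2

step 1 [1y] bond c/1=17/400: DF=(3993609/4000000 − 17/400·(0))/(1+17/400) = 9577/10000 ≈ 0.957700
step 2 [2y] swap r/1=834/18743: DF=(1 − 834/18743·(0.957700))/(1+834/18743) = 4583/5000 ≈ 0.916600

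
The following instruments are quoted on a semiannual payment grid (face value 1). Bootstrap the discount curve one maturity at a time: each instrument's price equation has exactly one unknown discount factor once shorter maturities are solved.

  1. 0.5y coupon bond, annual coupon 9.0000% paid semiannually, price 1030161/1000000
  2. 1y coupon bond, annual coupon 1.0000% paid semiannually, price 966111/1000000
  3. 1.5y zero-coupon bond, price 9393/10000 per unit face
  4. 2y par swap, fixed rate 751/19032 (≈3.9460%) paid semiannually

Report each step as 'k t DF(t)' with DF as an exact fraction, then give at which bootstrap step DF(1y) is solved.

step 1 [0.5y] bond c/2=9/200: DF=(1030161/1000000 − 9/200·(0))/(1+9/200) = 4929/5000 ≈ 0.985800
step 2 [1y] bond c/2=1/200: DF=(966111/1000000 − 1/200·(0.985800))/(1+1/200) = 2391/2500 ≈ 0.956400
step 3 [1.5y] zero: DF = P = 9393/10000 ≈ 0.939300
step 4 [2y] swap r/2=751/38064: DF=(1 − 751/38064·(0.985800+0.956400+0.939300))/(1+751/38064) = 9249/10000 ≈ 0.924900

1 1/2 4929/5000
2 1 2391/2500
3 3/2 9393/10000
4 2 9249/10000
DF(1y) is solved at step 2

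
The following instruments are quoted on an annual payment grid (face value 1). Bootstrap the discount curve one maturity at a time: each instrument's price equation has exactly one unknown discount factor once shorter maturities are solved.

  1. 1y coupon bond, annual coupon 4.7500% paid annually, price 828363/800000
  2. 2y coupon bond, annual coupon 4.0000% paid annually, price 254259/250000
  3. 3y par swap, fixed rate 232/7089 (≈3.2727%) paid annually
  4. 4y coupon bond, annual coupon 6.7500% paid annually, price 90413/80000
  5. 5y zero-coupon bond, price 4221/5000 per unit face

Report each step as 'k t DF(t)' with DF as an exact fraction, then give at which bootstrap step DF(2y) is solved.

1 1 1977/2000
2 2 9399/10000
3 3 567/625
4 4 4397/5000
5 5 4221/5000
DF(2y) is solved at step 2

step 1 [1y] bond c/1=19/400: DF=(828363/800000 − 19/400·(0))/(1+19/400) = 1977/2000 ≈ 0.988500
step 2 [2y] bond c/1=1/25: DF=(254259/250000 − 1/25·(0.988500))/(1+1/25) = 9399/10000 ≈ 0.939900
step 3 [3y] swap r/1=232/7089: DF=(1 − 232/7089·(0.988500+0.939900))/(1+232/7089) = 567/625 ≈ 0.907200
step 4 [4y] bond c/1=27/400: DF=(90413/80000 − 27/400·(0.988500+0.939900+0.907200))/(1+27/400) = 4397/5000 ≈ 0.879400
step 5 [5y] zero: DF = P = 4221/5000 ≈ 0.844200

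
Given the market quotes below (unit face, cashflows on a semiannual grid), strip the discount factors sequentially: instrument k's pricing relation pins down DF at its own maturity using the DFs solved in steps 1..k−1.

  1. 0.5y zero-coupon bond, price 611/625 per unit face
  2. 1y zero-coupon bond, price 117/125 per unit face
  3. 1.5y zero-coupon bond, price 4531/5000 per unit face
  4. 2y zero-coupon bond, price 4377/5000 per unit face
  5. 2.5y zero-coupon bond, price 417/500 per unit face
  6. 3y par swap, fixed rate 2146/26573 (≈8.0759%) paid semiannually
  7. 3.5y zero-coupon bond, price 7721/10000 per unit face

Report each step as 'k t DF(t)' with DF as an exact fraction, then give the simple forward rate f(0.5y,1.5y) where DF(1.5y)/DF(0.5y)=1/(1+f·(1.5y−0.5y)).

1 1/2 611/625
2 1 117/125
3 3/2 4531/5000
4 2 4377/5000
5 5/2 417/500
6 3 3927/5000
7 7/2 7721/10000
f(0.5y,1.5y) = ((611/625)/(4531/5000) − 1)/(1) = 357/4531 ≈ 7.8791%

step 1 [0.5y] zero: DF = P = 611/625 ≈ 0.977600
step 2 [1y] zero: DF = P = 117/125 ≈ 0.936000
step 3 [1.5y] zero: DF = P = 4531/5000 ≈ 0.906200
step 4 [2y] zero: DF = P = 4377/5000 ≈ 0.875400
step 5 [2.5y] zero: DF = P = 417/500 ≈ 0.834000
step 6 [3y] swap r/2=1073/26573: DF=(1 − 1073/26573·(0.977600+0.936000+0.906200+0.875400+0.834000))/(1+1073/26573) = 3927/5000 ≈ 0.785400
step 7 [3.5y] zero: DF = P = 7721/10000 ≈ 0.772100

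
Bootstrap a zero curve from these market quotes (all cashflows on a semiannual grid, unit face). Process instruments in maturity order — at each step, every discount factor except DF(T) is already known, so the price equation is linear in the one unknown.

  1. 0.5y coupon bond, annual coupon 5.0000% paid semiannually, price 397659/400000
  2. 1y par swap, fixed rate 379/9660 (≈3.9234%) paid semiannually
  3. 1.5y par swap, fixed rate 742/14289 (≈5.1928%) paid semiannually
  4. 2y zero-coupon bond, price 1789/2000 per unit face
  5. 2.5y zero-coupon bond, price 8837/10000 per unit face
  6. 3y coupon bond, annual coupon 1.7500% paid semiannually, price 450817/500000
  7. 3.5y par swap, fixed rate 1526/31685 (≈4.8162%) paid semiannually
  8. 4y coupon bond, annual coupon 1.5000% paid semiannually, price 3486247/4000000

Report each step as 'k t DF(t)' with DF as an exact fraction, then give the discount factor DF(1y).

step 1 [0.5y] bond c/2=1/40: DF=(397659/400000 − 1/40·(0))/(1+1/40) = 9699/10000 ≈ 0.969900
step 2 [1y] swap r/2=379/19320: DF=(1 − 379/19320·(0.969900))/(1+379/19320) = 9621/10000 ≈ 0.962100
step 3 [1.5y] swap r/2=371/14289: DF=(1 − 371/14289·(0.969900+0.962100))/(1+371/14289) = 4629/5000 ≈ 0.925800
step 4 [2y] zero: DF = P = 1789/2000 ≈ 0.894500
step 5 [2.5y] zero: DF = P = 8837/10000 ≈ 0.883700
step 6 [3y] bond c/2=7/800: DF=(450817/500000 − 7/800·(0.969900+0.962100+0.925800+0.894500+0.883700))/(1+7/800) = 1067/1250 ≈ 0.853600
step 7 [3.5y] swap r/2=763/31685: DF=(1 − 763/31685·(0.969900+0.962100+0.925800+0.894500+0.883700+0.853600))/(1+763/31685) = 4237/5000 ≈ 0.847400
step 8 [4y] bond c/2=3/400: DF=(3486247/4000000 − 3/400·(0.969900+0.962100+0.925800+0.894500+0.883700+0.853600+0.847400))/(1+3/400) = 8179/10000 ≈ 0.817900

1 1/2 9699/10000
2 1 9621/10000
3 3/2 4629/5000
4 2 1789/2000
5 5/2 8837/10000
6 3 1067/1250
7 7/2 4237/5000
8 4 8179/10000
DF(1y) = 9621/10000 ≈ 0.962100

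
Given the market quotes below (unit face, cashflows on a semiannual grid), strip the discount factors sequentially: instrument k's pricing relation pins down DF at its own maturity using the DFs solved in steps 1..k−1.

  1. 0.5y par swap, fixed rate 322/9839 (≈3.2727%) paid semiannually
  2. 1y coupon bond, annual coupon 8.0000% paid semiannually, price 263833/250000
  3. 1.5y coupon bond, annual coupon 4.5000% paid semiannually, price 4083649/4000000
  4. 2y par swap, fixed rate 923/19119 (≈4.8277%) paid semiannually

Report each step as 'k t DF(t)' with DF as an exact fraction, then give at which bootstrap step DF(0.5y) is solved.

1 1/2 9839/10000
2 1 9769/10000
3 3/2 9553/10000
4 2 9077/10000
DF(0.5y) is solved at step 1

step 1 [0.5y] swap r/2=161/9839: DF=(1 − 161/9839·(0))/(1+161/9839) = 9839/10000 ≈ 0.983900
step 2 [1y] bond c/2=1/25: DF=(263833/250000 − 1/25·(0.983900))/(1+1/25) = 9769/10000 ≈ 0.976900
step 3 [1.5y] bond c/2=9/400: DF=(4083649/4000000 − 9/400·(0.983900+0.976900))/(1+9/400) = 9553/10000 ≈ 0.955300
step 4 [2y] swap r/2=923/38238: DF=(1 − 923/38238·(0.983900+0.976900+0.955300))/(1+923/38238) = 9077/10000 ≈ 0.907700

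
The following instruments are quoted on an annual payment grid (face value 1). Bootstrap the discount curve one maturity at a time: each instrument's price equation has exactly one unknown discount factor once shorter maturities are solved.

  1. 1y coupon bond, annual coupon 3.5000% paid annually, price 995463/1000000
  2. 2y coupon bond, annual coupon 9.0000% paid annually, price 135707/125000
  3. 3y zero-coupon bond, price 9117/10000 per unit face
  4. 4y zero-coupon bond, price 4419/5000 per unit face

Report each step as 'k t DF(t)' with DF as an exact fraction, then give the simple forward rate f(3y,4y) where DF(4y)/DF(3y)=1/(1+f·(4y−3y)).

step 1 [1y] bond c/1=7/200: DF=(995463/1000000 − 7/200·(0))/(1+7/200) = 4809/5000 ≈ 0.961800
step 2 [2y] bond c/1=9/100: DF=(135707/125000 − 9/100·(0.961800))/(1+9/100) = 4583/5000 ≈ 0.916600
step 3 [3y] zero: DF = P = 9117/10000 ≈ 0.911700
step 4 [4y] zero: DF = P = 4419/5000 ≈ 0.883800

1 1 4809/5000
2 2 4583/5000
3 3 9117/10000
4 4 4419/5000
f(3y,4y) = ((9117/10000)/(4419/5000) − 1)/(1) = 31/982 ≈ 3.1568%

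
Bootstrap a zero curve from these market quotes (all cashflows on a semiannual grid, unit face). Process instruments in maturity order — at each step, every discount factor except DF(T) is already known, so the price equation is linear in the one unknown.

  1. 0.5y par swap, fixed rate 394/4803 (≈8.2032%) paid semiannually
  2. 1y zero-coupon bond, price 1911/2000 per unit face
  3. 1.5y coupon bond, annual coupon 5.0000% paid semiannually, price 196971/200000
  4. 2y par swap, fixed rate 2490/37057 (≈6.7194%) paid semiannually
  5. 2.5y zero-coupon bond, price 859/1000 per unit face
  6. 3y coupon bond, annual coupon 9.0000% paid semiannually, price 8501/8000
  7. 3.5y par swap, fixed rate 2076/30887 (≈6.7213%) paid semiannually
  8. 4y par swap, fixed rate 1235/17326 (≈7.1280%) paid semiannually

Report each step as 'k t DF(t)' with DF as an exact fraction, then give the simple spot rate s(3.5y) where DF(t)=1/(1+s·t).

1 1/2 4803/5000
2 1 1911/2000
3 3/2 9141/10000
4 2 1751/2000
5 5/2 859/1000
6 3 8203/10000
7 7/2 1981/2500
8 4 753/1000
s(3.5y) = (1/(1981/2500) − 1)/(7/2) = 1038/13867 ≈ 7.4854%

step 1 [0.5y] swap r/2=197/4803: DF=(1 − 197/4803·(0))/(1+197/4803) = 4803/5000 ≈ 0.960600
step 2 [1y] zero: DF = P = 1911/2000 ≈ 0.955500
step 3 [1.5y] bond c/2=1/40: DF=(196971/200000 − 1/40·(0.960600+0.955500))/(1+1/40) = 9141/10000 ≈ 0.914100
step 4 [2y] swap r/2=1245/37057: DF=(1 − 1245/37057·(0.960600+0.955500+0.914100))/(1+1245/37057) = 1751/2000 ≈ 0.875500
step 5 [2.5y] zero: DF = P = 859/1000 ≈ 0.859000
step 6 [3y] bond c/2=9/200: DF=(8501/8000 − 9/200·(0.960600+0.955500+0.914100+0.875500+0.859000))/(1+9/200) = 8203/10000 ≈ 0.820300
step 7 [3.5y] swap r/2=1038/30887: DF=(1 − 1038/30887·(0.960600+0.955500+0.914100+0.875500+0.859000+0.820300))/(1+1038/30887) = 1981/2500 ≈ 0.792400
step 8 [4y] swap r/2=1235/34652: DF=(1 − 1235/34652·(0.960600+0.955500+0.914100+0.875500+0.859000+0.820300+0.792400))/(1+1235/34652) = 753/1000 ≈ 0.753000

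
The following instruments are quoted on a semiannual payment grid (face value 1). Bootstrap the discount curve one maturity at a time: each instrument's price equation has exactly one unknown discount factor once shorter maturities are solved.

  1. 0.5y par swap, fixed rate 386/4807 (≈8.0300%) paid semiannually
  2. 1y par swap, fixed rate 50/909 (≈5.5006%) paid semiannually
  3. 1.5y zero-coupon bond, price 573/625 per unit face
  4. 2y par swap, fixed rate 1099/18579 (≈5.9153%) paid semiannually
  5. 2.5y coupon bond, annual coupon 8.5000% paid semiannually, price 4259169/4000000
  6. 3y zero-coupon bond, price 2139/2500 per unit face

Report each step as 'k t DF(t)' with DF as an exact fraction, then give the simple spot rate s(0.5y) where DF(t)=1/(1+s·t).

1 1/2 4807/5000
2 1 379/400
3 3/2 573/625
4 2 8901/10000
5 5/2 8699/10000
6 3 2139/2500
s(0.5y) = (1/(4807/5000) − 1)/(1/2) = 386/4807 ≈ 8.0300%

step 1 [0.5y] swap r/2=193/4807: DF=(1 − 193/4807·(0))/(1+193/4807) = 4807/5000 ≈ 0.961400
step 2 [1y] swap r/2=25/909: DF=(1 − 25/909·(0.961400))/(1+25/909) = 379/400 ≈ 0.947500
step 3 [1.5y] zero: DF = P = 573/625 ≈ 0.916800
step 4 [2y] swap r/2=1099/37158: DF=(1 − 1099/37158·(0.961400+0.947500+0.916800))/(1+1099/37158) = 8901/10000 ≈ 0.890100
step 5 [2.5y] bond c/2=17/400: DF=(4259169/4000000 − 17/400·(0.961400+0.947500+0.916800+0.890100))/(1+17/400) = 8699/10000 ≈ 0.869900
step 6 [3y] zero: DF = P = 2139/2500 ≈ 0.855600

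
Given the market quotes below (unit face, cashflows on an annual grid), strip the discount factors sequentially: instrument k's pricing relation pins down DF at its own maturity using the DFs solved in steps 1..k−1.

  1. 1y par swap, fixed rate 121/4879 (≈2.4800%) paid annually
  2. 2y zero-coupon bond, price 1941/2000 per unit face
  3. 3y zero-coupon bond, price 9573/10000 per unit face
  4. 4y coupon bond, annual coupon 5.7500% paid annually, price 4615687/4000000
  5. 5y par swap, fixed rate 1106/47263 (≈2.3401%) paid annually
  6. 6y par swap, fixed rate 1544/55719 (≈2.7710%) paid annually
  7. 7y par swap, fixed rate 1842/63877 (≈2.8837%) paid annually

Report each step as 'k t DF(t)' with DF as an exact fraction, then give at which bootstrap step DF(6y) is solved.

1 1 4879/5000
2 2 1941/2000
3 3 9573/10000
4 4 9333/10000
5 5 4447/5000
6 6 1057/1250
7 7 4079/5000
DF(6y) is solved at step 6

step 1 [1y] swap r/1=121/4879: DF=(1 − 121/4879·(0))/(1+121/4879) = 4879/5000 ≈ 0.975800
step 2 [2y] zero: DF = P = 1941/2000 ≈ 0.970500
step 3 [3y] zero: DF = P = 9573/10000 ≈ 0.957300
step 4 [4y] bond c/1=23/400: DF=(4615687/4000000 − 23/400·(0.975800+0.970500+0.957300))/(1+23/400) = 9333/10000 ≈ 0.933300
step 5 [5y] swap r/1=1106/47263: DF=(1 − 1106/47263·(0.975800+0.970500+0.957300+0.933300))/(1+1106/47263) = 4447/5000 ≈ 0.889400
step 6 [6y] swap r/1=1544/55719: DF=(1 − 1544/55719·(0.975800+0.970500+0.957300+0.933300+0.889400))/(1+1544/55719) = 1057/1250 ≈ 0.845600
step 7 [7y] swap r/1=1842/63877: DF=(1 − 1842/63877·(0.975800+0.970500+0.957300+0.933300+0.889400+0.845600))/(1+1842/63877) = 4079/5000 ≈ 0.815800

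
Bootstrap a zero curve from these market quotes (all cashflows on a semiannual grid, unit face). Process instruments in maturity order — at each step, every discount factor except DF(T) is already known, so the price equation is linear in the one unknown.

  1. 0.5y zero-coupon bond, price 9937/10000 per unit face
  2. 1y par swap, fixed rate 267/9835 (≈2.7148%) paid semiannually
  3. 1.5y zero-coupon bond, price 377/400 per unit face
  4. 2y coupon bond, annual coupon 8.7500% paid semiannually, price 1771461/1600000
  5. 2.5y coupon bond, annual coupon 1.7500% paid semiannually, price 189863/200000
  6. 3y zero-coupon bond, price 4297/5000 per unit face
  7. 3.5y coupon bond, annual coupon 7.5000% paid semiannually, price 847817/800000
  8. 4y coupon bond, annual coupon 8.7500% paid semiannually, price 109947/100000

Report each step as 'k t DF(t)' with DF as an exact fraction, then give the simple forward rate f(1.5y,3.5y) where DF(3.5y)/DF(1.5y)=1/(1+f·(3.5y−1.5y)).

step 1 [0.5y] zero: DF = P = 9937/10000 ≈ 0.993700
step 2 [1y] swap r/2=267/19670: DF=(1 − 267/19670·(0.993700))/(1+267/19670) = 9733/10000 ≈ 0.973300
step 3 [1.5y] zero: DF = P = 377/400 ≈ 0.942500
step 4 [2y] bond c/2=7/160: DF=(1771461/1600000 − 7/160·(0.993700+0.973300+0.942500))/(1+7/160) = 2347/2500 ≈ 0.938800
step 5 [2.5y] bond c/2=7/800: DF=(189863/200000 − 7/800·(0.993700+0.973300+0.942500+0.938800))/(1+7/800) = 9077/10000 ≈ 0.907700
step 6 [3y] zero: DF = P = 4297/5000 ≈ 0.859400
step 7 [3.5y] bond c/2=3/80: DF=(847817/800000 − 3/80·(0.993700+0.973300+0.942500+0.938800+0.907700+0.859400))/(1+3/80) = 1637/2000 ≈ 0.818500
step 8 [4y] bond c/2=7/160: DF=(109947/100000 − 7/160·(0.993700+0.973300+0.942500+0.938800+0.907700+0.859400+0.818500))/(1+7/160) = 7837/10000 ≈ 0.783700

1 1/2 9937/10000
2 1 9733/10000
3 3/2 377/400
4 2 2347/2500
5 5/2 9077/10000
6 3 4297/5000
7 7/2 1637/2000
8 4 7837/10000
f(1.5y,3.5y) = ((377/400)/(1637/2000) − 1)/(2) = 124/1637 ≈ 7.5748%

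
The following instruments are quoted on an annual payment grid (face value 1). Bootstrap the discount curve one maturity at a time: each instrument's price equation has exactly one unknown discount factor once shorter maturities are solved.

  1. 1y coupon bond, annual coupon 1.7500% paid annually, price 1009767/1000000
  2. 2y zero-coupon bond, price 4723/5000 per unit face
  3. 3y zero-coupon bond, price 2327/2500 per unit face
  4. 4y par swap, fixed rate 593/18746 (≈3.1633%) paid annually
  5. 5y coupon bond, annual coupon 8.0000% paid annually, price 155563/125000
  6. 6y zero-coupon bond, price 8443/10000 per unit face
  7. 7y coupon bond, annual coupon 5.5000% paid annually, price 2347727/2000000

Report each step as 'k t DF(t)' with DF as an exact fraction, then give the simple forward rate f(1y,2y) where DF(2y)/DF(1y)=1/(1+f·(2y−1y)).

step 1 [1y] bond c/1=7/400: DF=(1009767/1000000 − 7/400·(0))/(1+7/400) = 2481/2500 ≈ 0.992400
step 2 [2y] zero: DF = P = 4723/5000 ≈ 0.944600
step 3 [3y] zero: DF = P = 2327/2500 ≈ 0.930800
step 4 [4y] swap r/1=593/18746: DF=(1 − 593/18746·(0.992400+0.944600+0.930800))/(1+593/18746) = 4407/5000 ≈ 0.881400
step 5 [5y] bond c/1=2/25: DF=(155563/125000 − 2/25·(0.992400+0.944600+0.930800+0.881400))/(1+2/25) = 4373/5000 ≈ 0.874600
step 6 [6y] zero: DF = P = 8443/10000 ≈ 0.844300
step 7 [7y] bond c/1=11/200: DF=(2347727/2000000 − 11/200·(0.992400+0.944600+0.930800+0.881400+0.874600+0.844300))/(1+11/200) = 2069/2500 ≈ 0.827600

1 1 2481/2500
2 2 4723/5000
3 3 2327/2500
4 4 4407/5000
5 5 4373/5000
6 6 8443/10000
7 7 2069/2500
f(1y,2y) = ((2481/2500)/(4723/5000) − 1)/(1) = 239/4723 ≈ 5.0603%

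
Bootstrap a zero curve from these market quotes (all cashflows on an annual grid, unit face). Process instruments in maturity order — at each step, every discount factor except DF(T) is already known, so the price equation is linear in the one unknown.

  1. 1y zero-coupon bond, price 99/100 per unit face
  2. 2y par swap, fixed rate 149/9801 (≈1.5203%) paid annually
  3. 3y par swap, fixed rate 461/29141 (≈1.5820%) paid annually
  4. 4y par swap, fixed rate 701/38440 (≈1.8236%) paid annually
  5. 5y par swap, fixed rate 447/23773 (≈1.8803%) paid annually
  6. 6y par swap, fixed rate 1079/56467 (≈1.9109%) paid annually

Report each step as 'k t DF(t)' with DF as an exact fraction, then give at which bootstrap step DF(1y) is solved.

1 1 99/100
2 2 4851/5000
3 3 9539/10000
4 4 9299/10000
5 5 4553/5000
6 6 8921/10000
DF(1y) is solved at step 1

step 1 [1y] zero: DF = P = 99/100 ≈ 0.990000
step 2 [2y] swap r/1=149/9801: DF=(1 − 149/9801·(0.990000))/(1+149/9801) = 4851/5000 ≈ 0.970200
step 3 [3y] swap r/1=461/29141: DF=(1 − 461/29141·(0.990000+0.970200))/(1+461/29141) = 9539/10000 ≈ 0.953900
step 4 [4y] swap r/1=701/38440: DF=(1 − 701/38440·(0.990000+0.970200+0.953900))/(1+701/38440) = 9299/10000 ≈ 0.929900
step 5 [5y] swap r/1=447/23773: DF=(1 − 447/23773·(0.990000+0.970200+0.953900+0.929900))/(1+447/23773) = 4553/5000 ≈ 0.910600
step 6 [6y] swap r/1=1079/56467: DF=(1 − 1079/56467·(0.990000+0.970200+0.953900+0.929900+0.910600))/(1+1079/56467) = 8921/10000 ≈ 0.892100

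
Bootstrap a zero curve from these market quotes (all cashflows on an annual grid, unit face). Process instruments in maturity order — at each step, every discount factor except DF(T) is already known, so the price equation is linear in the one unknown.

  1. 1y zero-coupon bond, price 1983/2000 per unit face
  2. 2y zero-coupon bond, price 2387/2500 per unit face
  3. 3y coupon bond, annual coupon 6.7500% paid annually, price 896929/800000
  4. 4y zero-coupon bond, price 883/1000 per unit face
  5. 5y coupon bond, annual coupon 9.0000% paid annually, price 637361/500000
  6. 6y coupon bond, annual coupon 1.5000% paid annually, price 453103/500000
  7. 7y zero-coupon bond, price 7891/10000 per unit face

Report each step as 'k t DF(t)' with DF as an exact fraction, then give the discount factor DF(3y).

step 1 [1y] zero: DF = P = 1983/2000 ≈ 0.991500
step 2 [2y] zero: DF = P = 2387/2500 ≈ 0.954800
step 3 [3y] bond c/1=27/400: DF=(896929/800000 − 27/400·(0.991500+0.954800))/(1+27/400) = 1159/1250 ≈ 0.927200
step 4 [4y] zero: DF = P = 883/1000 ≈ 0.883000
step 5 [5y] bond c/1=9/100: DF=(637361/500000 − 9/100·(0.991500+0.954800+0.927200+0.883000))/(1+9/100) = 8593/10000 ≈ 0.859300
step 6 [6y] bond c/1=3/200: DF=(453103/500000 − 3/200·(0.991500+0.954800+0.927200+0.883000+0.859300))/(1+3/200) = 4123/5000 ≈ 0.824600
step 7 [7y] zero: DF = P = 7891/10000 ≈ 0.789100

1 1 1983/2000
2 2 2387/2500
3 3 1159/1250
4 4 883/1000
5 5 8593/10000
6 6 4123/5000
7 7 7891/10000
DF(3y) = 1159/1250 ≈ 0.927200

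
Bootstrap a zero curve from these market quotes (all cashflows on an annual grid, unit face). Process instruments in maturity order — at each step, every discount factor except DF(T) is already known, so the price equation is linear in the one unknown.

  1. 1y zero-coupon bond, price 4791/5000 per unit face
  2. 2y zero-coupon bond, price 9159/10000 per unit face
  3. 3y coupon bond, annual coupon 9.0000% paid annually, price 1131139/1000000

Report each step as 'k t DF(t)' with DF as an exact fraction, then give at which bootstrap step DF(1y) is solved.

step 1 [1y] zero: DF = P = 4791/5000 ≈ 0.958200
step 2 [2y] zero: DF = P = 9159/10000 ≈ 0.915900
step 3 [3y] bond c/1=9/100: DF=(1131139/1000000 − 9/100·(0.958200+0.915900))/(1+9/100) = 883/1000 ≈ 0.883000

1 1 4791/5000
2 2 9159/10000
3 3 883/1000
DF(1y) is solved at step 1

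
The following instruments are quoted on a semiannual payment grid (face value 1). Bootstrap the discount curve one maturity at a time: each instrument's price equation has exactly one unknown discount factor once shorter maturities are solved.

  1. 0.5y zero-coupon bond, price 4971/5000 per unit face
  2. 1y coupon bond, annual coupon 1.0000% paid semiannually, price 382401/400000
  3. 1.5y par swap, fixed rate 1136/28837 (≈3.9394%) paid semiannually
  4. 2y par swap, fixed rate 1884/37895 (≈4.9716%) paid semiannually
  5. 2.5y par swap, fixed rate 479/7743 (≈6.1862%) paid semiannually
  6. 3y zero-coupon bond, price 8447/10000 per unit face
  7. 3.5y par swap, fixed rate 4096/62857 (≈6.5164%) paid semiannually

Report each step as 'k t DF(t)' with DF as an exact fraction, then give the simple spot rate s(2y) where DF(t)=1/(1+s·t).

step 1 [0.5y] zero: DF = P = 4971/5000 ≈ 0.994200
step 2 [1y] bond c/2=1/200: DF=(382401/400000 − 1/200·(0.994200))/(1+1/200) = 9463/10000 ≈ 0.946300
step 3 [1.5y] swap r/2=568/28837: DF=(1 − 568/28837·(0.994200+0.946300))/(1+568/28837) = 1179/1250 ≈ 0.943200
step 4 [2y] swap r/2=942/37895: DF=(1 − 942/37895·(0.994200+0.946300+0.943200))/(1+942/37895) = 4529/5000 ≈ 0.905800
step 5 [2.5y] swap r/2=479/15486: DF=(1 − 479/15486·(0.994200+0.946300+0.943200+0.905800))/(1+479/15486) = 8563/10000 ≈ 0.856300
step 6 [3y] zero: DF = P = 8447/10000 ≈ 0.844700
step 7 [3.5y] swap r/2=2048/62857: DF=(1 − 2048/62857·(0.994200+0.946300+0.943200+0.905800+0.856300+0.844700))/(1+2048/62857) = 497/625 ≈ 0.795200

1 1/2 4971/5000
2 1 9463/10000
3 3/2 1179/1250
4 2 4529/5000
5 5/2 8563/10000
6 3 8447/10000
7 7/2 497/625
s(2y) = (1/(4529/5000) − 1)/(2) = 471/9058 ≈ 5.1998%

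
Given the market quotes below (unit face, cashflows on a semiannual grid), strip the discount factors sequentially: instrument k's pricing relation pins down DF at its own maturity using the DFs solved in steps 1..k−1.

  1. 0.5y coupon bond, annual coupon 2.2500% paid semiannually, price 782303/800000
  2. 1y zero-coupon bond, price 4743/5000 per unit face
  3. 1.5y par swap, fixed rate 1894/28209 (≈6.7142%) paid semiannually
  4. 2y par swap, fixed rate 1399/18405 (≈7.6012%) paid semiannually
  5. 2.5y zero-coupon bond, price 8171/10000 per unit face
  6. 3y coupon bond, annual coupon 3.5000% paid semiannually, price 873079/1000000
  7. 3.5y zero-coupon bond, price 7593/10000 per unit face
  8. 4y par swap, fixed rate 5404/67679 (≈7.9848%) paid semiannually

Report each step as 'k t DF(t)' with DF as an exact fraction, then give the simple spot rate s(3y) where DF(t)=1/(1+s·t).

1 1/2 967/1000
2 1 4743/5000
3 3/2 9053/10000
4 2 8601/10000
5 5/2 8171/10000
6 3 7807/10000
7 7/2 7593/10000
8 4 3649/5000
s(3y) = (1/(7807/10000) − 1)/(3) = 731/7807 ≈ 9.3634%

step 1 [0.5y] bond c/2=9/800: DF=(782303/800000 − 9/800·(0))/(1+9/800) = 967/1000 ≈ 0.967000
step 2 [1y] zero: DF = P = 4743/5000 ≈ 0.948600
step 3 [1.5y] swap r/2=947/28209: DF=(1 − 947/28209·(0.967000+0.948600))/(1+947/28209) = 9053/10000 ≈ 0.905300
step 4 [2y] swap r/2=1399/36810: DF=(1 − 1399/36810·(0.967000+0.948600+0.905300))/(1+1399/36810) = 8601/10000 ≈ 0.860100
step 5 [2.5y] zero: DF = P = 8171/10000 ≈ 0.817100
step 6 [3y] bond c/2=7/400: DF=(873079/1000000 − 7/400·(0.967000+0.948600+0.905300+0.860100+0.817100))/(1+7/400) = 7807/10000 ≈ 0.780700
step 7 [3.5y] zero: DF = P = 7593/10000 ≈ 0.759300
step 8 [4y] swap r/2=2702/67679: DF=(1 − 2702/67679·(0.967000+0.948600+0.905300+0.860100+0.817100+0.780700+0.759300))/(1+2702/67679) = 3649/5000 ≈ 0.729800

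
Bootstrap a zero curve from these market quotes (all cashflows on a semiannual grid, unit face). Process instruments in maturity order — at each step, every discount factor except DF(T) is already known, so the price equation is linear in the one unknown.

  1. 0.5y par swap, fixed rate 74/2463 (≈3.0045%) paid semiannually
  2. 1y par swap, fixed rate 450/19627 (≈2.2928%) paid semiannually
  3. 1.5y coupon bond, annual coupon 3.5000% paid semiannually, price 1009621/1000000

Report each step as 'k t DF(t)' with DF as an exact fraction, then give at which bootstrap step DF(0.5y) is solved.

1 1/2 2463/2500
2 1 391/400
3 3/2 1917/2000
DF(0.5y) is solved at step 1

step 1 [0.5y] swap r/2=37/2463: DF=(1 − 37/2463·(0))/(1+37/2463) = 2463/2500 ≈ 0.985200
step 2 [1y] swap r/2=225/19627: DF=(1 − 225/19627·(0.985200))/(1+225/19627) = 391/400 ≈ 0.977500
step 3 [1.5y] bond c/2=7/400: DF=(1009621/1000000 − 7/400·(0.985200+0.977500))/(1+7/400) = 1917/2000 ≈ 0.958500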